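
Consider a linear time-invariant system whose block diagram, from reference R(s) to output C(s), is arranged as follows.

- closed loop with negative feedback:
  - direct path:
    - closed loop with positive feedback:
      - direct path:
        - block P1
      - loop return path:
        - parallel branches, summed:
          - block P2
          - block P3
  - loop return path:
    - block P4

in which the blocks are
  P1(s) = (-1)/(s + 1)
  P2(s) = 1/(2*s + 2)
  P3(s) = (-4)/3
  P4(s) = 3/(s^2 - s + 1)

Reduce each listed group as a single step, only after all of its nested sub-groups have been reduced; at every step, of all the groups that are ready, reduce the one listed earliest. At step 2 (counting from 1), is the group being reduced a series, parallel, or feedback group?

The answer is feedback.

Reasoning:
Step 1. sum the parallel branches P2, P3
Step 2. feedback reduction of P1, (P2+P3)
Step 3. feedback reduction of [P1/(1-P1*(P2+P3))], P4
At step 2 the group reduced is feedback.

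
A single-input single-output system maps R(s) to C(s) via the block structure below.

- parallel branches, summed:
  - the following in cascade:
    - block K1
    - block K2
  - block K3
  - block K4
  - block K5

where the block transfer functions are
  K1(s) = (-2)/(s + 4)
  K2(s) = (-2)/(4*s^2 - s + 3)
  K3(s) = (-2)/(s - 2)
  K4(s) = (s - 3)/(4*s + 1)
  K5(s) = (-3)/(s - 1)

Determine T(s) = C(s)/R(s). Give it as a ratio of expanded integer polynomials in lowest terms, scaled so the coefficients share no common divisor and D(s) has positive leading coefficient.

The answer is (4*s^6 - 89*s^5 - 239*s^4 + 632*s^3 - 364*s^2 + 474*s + 32)/(16*s^6 + 16*s^5 - 149*s^4 + 142*s^3 - 107*s^2 + 58*s + 24).

Reasoning:
Step 1. cascade K1, K2 -> 4/(4*s^3 + 15*s^2 - s + 12)
Step 2. add (K1*K2), K3, K4, K5 (parallel); the result is T(s) itself (integer coefficients, no common factor, positive leading denominator coefficient)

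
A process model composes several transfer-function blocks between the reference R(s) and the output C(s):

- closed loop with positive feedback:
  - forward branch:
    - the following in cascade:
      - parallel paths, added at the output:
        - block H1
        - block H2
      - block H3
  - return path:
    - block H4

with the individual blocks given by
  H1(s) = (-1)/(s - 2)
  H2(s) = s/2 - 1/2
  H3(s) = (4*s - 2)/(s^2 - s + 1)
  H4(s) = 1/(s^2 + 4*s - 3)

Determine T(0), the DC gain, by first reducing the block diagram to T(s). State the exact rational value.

Answer: 0

Working:
Step 1: combine H1, H2 in parallel: (s^2 - 3*s)/(2*s - 4)
Step 2: reduce the series chain (H1+H2), H3: (2*s^3 - 7*s^2 + 3*s)/(s^3 - 3*s^2 + 3*s - 2)
Step 3: reduce the feedback loop with forward ((H1+H2)*H3) and return H4: (2*s^5 + s^4 - 31*s^3 + 33*s^2 - 9*s)/(s^5 + s^4 - 14*s^3 + 26*s^2 - 20*s + 6)
Evaluating the step-3 result (the overall T(s)) at s = 0 gives T(0) = 0/6 = 0.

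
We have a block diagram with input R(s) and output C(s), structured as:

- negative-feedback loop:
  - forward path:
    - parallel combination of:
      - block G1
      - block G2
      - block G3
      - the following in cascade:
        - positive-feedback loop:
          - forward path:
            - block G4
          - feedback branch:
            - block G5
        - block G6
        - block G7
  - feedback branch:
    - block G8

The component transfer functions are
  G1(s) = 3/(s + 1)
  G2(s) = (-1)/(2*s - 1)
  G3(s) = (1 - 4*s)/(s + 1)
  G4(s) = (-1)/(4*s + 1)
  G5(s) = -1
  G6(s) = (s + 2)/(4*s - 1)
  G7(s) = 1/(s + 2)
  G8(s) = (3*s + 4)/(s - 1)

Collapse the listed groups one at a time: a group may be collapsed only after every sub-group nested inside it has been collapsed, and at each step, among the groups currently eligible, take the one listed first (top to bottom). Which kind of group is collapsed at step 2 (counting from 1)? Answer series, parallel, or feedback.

Answer: series

Working:
(1) collapse the loop (G4 forward, G5 return)
(2) cascade [G4/(1-G4*G5)], G6, G7
(3) reduce the parallel group G1, G2, G3, ([G4/(1-G4*G5)]*G6*G7)
(4) reduce the feedback loop with forward (G1+G2+G3+([G4/(1-G4*G5)]*G6*G7)) and return G8
At step 2 the group reduced is series.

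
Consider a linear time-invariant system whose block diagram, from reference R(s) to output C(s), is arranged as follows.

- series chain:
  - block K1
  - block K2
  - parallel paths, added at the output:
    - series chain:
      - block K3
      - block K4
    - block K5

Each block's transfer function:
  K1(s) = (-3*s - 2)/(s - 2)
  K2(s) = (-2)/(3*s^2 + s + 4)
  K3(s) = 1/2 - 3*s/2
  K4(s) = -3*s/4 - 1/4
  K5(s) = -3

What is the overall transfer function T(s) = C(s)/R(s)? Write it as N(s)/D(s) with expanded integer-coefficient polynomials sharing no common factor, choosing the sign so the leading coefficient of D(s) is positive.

Answer: (27*s^3 + 18*s^2 - 75*s - 50)/(12*s^3 - 20*s^2 + 8*s - 32)

Working:
[1] series reduction of K3, K4: 9*s^2/8 - 1/8
[2] combine (K3*K4), K5 in parallel: 9*s^2/8 - 25/8
[3] series reduction of K1, K2, ((K3*K4)+K5), which is the overall transfer function T(s) = C(s)/R(s) in lowest terms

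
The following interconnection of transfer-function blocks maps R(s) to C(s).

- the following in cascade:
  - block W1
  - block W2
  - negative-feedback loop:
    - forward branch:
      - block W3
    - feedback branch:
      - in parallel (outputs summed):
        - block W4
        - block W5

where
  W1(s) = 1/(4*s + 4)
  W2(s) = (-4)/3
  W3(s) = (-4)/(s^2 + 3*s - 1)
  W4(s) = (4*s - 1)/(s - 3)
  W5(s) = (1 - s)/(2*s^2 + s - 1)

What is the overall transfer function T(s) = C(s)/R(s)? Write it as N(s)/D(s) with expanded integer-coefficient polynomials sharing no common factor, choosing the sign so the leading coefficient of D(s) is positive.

Answer: (8*s^2 - 28*s + 12)/(6*s^5 + 3*s^4 - 159*s^3 - 24*s^2 + 51*s + 15)

Working:
1. parallel reduction of W4, W5 = (8*s^3 + s^2 - s - 2)/(2*s^3 - 5*s^2 - 4*s + 3)
2. feedback reduction of W3, (W4+W5) = (-8*s^3 + 20*s^2 + 16*s - 12)/(2*s^5 + s^4 - 53*s^3 - 8*s^2 + 17*s + 5)
3. reduce the series chain W1, W2, [W3/(1+W3*(W4+W5))]; the result is T(s) itself (integer coefficients, no common factor, positive leading denominator coefficient)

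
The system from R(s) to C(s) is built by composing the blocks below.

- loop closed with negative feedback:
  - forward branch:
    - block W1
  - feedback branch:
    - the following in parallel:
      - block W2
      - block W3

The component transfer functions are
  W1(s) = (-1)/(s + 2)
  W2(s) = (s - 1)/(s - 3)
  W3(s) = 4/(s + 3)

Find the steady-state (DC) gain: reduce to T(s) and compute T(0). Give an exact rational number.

Answer: -3

Working:
Step 1. combine W2, W3 in parallel; result (s^2 + 6*s - 15)/(s^2 - 9)
Step 2. close the feedback loop around W1, (W2+W3); result (9 - s^2)/(s^3 + s^2 - 15*s - 3)
Evaluating the step-2 result (the overall T(s)) at s = 0 gives T(0) = 9/(-3) = -3.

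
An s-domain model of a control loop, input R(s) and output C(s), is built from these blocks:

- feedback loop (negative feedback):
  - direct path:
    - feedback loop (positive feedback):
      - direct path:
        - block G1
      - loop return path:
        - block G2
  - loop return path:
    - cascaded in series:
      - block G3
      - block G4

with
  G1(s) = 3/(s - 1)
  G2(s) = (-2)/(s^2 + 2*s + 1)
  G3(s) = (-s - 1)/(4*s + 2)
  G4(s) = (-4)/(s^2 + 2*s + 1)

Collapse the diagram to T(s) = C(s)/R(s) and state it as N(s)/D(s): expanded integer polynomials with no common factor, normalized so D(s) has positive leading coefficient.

Answer: (6*s^3 + 15*s^2 + 12*s + 3)/(2*s^4 + 3*s^3 - s^2 + 15*s + 11)

Working:
1. feedback reduction of G1, G2 = (3*s^2 + 6*s + 3)/(s^3 + s^2 - s + 5)
2. cascade G3, G4 = 2/(2*s^2 + 3*s + 1)
3. feedback reduction of [G1/(1-G1*G2)], (G3*G4), which is the overall transfer function T(s) = C(s)/R(s) in lowest terms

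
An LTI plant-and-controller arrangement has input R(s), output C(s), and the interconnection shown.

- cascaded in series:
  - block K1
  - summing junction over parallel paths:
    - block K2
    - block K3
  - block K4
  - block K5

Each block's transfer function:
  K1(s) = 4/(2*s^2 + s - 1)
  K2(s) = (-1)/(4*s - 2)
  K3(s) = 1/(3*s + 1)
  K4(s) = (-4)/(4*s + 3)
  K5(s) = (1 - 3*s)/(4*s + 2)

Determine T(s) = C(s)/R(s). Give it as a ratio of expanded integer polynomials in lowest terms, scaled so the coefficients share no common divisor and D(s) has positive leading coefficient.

The answer is (12*s^2 - 40*s + 12)/(96*s^6 + 152*s^5 + 4*s^4 - 78*s^3 - 19*s^2 + 10*s + 3).

Reasoning:
Step 1. add K2, K3 (parallel) = (s - 3)/(12*s^2 - 2*s - 2)
Step 2. series reduction of K1, (K2+K3), K4, K5 - this is the overall T(s), already in the required normalized form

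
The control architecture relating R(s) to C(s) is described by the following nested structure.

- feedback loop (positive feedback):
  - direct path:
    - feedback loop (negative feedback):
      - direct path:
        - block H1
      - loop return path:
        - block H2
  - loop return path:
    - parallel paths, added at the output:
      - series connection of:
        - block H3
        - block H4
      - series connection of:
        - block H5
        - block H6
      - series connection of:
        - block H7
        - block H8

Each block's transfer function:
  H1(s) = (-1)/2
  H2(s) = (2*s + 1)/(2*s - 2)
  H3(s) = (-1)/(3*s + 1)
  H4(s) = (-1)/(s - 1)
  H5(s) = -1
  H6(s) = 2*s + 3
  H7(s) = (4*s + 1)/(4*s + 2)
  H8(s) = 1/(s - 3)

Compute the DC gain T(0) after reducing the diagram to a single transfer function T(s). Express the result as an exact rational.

The answer is 3/5.

Reasoning:
(1) feedback reduction of H1, H2 = (2 - 2*s)/(2*s - 5)
(2) combine H3, H4 in series = 1/(3*s^2 - 2*s - 1)
(3) combine H5, H6 in series = -2*s - 3
(4) reduce the series chain H7, H8 = (4*s + 1)/(4*s^2 - 10*s - 6)
(5) reduce the parallel group (H3*H4), (H5*H6), (H7*H8) = (-24*s^5 + 40*s^4 + 130*s^3 - 39*s^2 - 94*s - 25)/(12*s^4 - 38*s^3 - 2*s^2 + 22*s + 6)
(6) collapse the loop ([H1/(1+H1*H2)] forward, ((H3*H4)+(H5*H6)+(H7*H8)) return) = (6*s^4 - 19*s^3 - s^2 + 11*s + 3)/(12*s^5 - 26*s^4 - 37*s^3 + s^2 + 15*s + 5)
The step-6 result is T(s). Setting s = 0: T(0) = 3/5.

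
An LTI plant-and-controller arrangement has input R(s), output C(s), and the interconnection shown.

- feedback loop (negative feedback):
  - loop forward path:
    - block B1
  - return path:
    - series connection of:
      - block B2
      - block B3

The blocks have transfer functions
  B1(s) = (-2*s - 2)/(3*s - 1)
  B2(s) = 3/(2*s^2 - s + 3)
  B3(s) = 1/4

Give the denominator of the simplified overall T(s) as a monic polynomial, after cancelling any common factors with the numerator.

The answer is s^3 - 5*s^2/6 + 17*s/12 - 3/4.

Reasoning:
Step 1. combine B2, B3 in series, giving 3/(8*s^2 - 4*s + 12)
Step 2. close the feedback loop around B1, (B2*B3), giving (-8*s^3 - 4*s^2 - 8*s - 12)/(12*s^3 - 10*s^2 + 17*s - 9)
Step 2 gives the fully reduced T(s), with no common factor left to cancel. The denominator's leading coefficient is 12, so divide each of its coefficients by 12 to get the monic form.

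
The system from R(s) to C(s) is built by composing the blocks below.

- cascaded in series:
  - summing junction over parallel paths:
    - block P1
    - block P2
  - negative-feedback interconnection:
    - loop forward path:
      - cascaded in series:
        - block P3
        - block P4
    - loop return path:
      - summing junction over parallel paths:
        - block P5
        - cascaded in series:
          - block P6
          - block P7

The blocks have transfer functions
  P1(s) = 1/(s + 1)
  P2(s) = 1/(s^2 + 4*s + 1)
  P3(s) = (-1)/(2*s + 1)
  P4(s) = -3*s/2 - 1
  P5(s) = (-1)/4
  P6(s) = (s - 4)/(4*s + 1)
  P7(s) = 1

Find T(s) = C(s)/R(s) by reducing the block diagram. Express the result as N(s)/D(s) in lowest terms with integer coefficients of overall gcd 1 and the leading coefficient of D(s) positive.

Step 1: combine P1, P2 in parallel: (s^2 + 5*s + 2)/(s^3 + 5*s^2 + 5*s + 1)
Step 2: reduce the series chain P3, P4: (3*s + 2)/(4*s + 2)
Step 3: series reduction of P6, P7: (s - 4)/(4*s + 1)
Step 4: reduce the parallel group P5, (P6*P7): (-17)/(16*s + 4)
Step 5: feedback reduction of (P3*P4), (P5+(P6*P7)): (48*s^2 + 44*s + 8)/(64*s^2 - 3*s - 26)
Step 6: series reduction of (P1+P2), [(P3*P4)/(1+(P3*P4)*(P5+(P6*P7)))] - this is the overall T(s), already in the required normalized form

Final answer: (48*s^4 + 284*s^3 + 324*s^2 + 128*s + 16)/(64*s^5 + 317*s^4 + 279*s^3 - 81*s^2 - 133*s - 26)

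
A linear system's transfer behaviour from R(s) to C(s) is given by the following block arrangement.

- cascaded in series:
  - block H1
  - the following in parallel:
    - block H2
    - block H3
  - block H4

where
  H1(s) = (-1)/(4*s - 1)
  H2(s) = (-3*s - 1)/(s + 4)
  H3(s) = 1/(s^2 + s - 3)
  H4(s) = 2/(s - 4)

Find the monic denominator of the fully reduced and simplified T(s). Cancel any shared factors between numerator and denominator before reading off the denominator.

(1) add H2, H3 (parallel), giving (-3*s^3 - 4*s^2 + 9*s + 7)/(s^3 + 5*s^2 + s - 12)
(2) combine H1, (H2+H3), H4 in series, giving (6*s^3 + 8*s^2 - 18*s - 14)/(4*s^5 + 3*s^4 - 77*s^3 - 45*s^2 + 208*s - 48)
The result of step 2 is T(s) in lowest terms. Its denominator has leading coefficient 4; dividing the denominator through by 4 makes it monic.

Answer: s^5 + 3*s^4/4 - 77*s^3/4 - 45*s^2/4 + 52*s - 12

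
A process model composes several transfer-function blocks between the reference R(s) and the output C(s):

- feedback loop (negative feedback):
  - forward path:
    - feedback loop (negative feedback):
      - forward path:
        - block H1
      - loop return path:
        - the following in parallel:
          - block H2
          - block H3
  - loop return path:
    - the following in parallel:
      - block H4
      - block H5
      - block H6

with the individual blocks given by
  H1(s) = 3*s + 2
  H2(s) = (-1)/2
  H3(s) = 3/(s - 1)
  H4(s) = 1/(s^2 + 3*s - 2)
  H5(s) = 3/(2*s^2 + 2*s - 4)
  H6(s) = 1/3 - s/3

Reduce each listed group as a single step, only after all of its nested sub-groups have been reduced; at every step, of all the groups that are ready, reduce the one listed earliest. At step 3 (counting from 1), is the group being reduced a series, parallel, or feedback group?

Reducing step by step:

1. combine H2, H3 in parallel
2. close the feedback loop around H1, (H2+H3)
3. sum the parallel branches H4, H5, H6
4. collapse the loop ([H1/(1+H1*(H2+H3))] forward, (H4+H5+H6) return)
So the answer for step 3 is parallel.

Answer: parallel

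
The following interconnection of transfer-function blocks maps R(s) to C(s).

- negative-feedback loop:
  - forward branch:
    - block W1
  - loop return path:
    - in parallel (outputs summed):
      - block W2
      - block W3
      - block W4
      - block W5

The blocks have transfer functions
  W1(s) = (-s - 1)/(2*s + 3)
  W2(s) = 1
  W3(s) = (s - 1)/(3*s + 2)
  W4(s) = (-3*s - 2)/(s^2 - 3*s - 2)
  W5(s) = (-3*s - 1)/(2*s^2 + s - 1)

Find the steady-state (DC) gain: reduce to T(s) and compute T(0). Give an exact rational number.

1. combine W2, W3, W4, W5 in parallel = (8*s^5 - 45*s^4 - 52*s^3 + 28*s^2 + 41*s + 10)/(6*s^5 - 11*s^4 - 34*s^3 - 13*s^2 + 8*s + 4)
2. collapse the loop (W1 forward, (W2+W3+W4+W5) return) = (-6*s^5 + 11*s^4 + 34*s^3 + 13*s^2 - 8*s - 4)/(4*s^5 + 29*s^4 - 33*s^3 - 71*s^2 - 21*s + 2)
That last expression is T(s); at s = 0 only the constant terms survive, so T(0) = -4/2 = -2.

Final answer: -2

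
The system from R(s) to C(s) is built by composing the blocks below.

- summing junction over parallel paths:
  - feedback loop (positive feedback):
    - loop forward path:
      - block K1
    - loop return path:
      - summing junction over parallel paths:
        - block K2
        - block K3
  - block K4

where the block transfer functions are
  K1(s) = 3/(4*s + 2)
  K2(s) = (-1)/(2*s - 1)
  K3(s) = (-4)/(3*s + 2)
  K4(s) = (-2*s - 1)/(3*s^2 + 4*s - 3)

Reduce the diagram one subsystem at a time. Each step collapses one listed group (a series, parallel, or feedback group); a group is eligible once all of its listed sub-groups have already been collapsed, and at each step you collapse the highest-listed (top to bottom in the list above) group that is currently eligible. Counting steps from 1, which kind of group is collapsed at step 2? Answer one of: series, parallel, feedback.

The answer is feedback.

Reasoning:
(1) sum the parallel branches K2, K3
(2) apply the feedback formula to K1, (K2+K3)
(3) reduce the parallel group [K1/(1-K1*(K2+K3))], K4
So the answer for step 2 is feedback.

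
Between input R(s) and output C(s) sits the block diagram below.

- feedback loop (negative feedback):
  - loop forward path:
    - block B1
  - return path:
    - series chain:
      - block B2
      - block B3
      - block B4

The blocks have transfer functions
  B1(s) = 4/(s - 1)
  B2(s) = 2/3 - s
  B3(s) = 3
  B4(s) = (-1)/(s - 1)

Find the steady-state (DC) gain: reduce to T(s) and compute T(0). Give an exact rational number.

Step 1. series reduction of B2, B3, B4, giving (3*s - 2)/(s - 1)
Step 2. feedback reduction of B1, (B2*B3*B4), giving (4*s - 4)/(s^2 + 10*s - 7)
DC gain: substitute s = 0 into T(s) from step 2: T(0) = -4/(-7) = 4/7.

Therefore the answer is 4/7.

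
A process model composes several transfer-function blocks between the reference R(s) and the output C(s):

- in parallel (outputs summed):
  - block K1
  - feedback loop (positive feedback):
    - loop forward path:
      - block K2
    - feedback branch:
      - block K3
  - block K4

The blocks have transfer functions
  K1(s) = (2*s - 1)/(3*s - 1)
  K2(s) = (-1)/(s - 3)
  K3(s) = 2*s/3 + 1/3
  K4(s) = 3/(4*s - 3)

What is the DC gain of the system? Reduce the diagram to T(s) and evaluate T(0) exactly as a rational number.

Answer: 3/8

Working:
[1] reduce the feedback loop with forward K2 and return K3 -> (-3)/(5*s - 8)
[2] reduce the parallel group K1, [K2/(1-K2*K3)], K4 -> (40*s^3 - 105*s^2 + 47*s - 9)/(60*s^3 - 161*s^2 + 119*s - 24)
The step-2 result is T(s). Setting s = 0: T(0) = -9/(-24) = 3/8.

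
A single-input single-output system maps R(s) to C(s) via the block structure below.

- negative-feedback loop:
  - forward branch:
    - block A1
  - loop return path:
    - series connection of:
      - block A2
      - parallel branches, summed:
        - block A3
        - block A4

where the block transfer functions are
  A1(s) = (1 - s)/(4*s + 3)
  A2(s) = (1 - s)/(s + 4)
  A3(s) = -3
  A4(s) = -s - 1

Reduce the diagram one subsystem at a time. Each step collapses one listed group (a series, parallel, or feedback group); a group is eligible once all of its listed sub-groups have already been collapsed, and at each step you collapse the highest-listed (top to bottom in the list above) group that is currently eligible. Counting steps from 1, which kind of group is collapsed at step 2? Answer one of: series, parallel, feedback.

Step 1 - parallel reduction of A3, A4
Step 2 - multiply A2, (A3+A4) (series)
Step 3 - feedback reduction of A1, (A2*(A3+A4))
Step 2 collapses a series group.

Hence the answer: series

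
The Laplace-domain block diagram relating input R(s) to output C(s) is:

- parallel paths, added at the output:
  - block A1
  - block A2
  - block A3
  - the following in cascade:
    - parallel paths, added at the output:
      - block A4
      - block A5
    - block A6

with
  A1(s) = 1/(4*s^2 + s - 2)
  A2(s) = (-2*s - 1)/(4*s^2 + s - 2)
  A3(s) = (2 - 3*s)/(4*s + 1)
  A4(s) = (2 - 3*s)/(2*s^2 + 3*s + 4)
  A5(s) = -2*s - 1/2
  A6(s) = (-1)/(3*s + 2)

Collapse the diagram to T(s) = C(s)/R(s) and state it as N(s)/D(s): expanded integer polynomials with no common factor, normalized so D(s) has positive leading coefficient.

Step 1 - reduce the parallel group A4, A5 gives (-8*s^3 - 14*s^2 - 25*s)/(4*s^2 + 6*s + 8)
Step 2 - reduce the series chain (A4+A5), A6 gives (8*s^3 + 14*s^2 + 25*s)/(12*s^3 + 26*s^2 + 36*s + 16)
Step 3 - sum the parallel branches A1, A2, A3, ((A4+A5)*A6); the result is T(s) itself (integer coefficients, no common factor, positive leading denominator coefficient)

Therefore the answer is (-16*s^6 - 60*s^5 + 18*s^4 - 106*s^3 - 139*s^2 - 98*s - 64)/(192*s^6 + 512*s^5 + 700*s^4 + 338*s^3 - 176*s^2 - 184*s - 32).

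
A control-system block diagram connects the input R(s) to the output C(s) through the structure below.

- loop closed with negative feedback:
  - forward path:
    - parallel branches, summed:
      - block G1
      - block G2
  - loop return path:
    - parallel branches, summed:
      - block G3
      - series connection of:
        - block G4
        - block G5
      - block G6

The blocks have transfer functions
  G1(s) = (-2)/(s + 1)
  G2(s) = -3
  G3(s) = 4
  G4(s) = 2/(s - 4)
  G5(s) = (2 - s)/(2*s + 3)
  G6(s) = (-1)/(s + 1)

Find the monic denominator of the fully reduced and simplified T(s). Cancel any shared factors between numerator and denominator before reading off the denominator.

(1) add G1, G2 (parallel) = (-3*s - 5)/(s + 1)
(2) multiply G4, G5 (series) = (4 - 2*s)/(2*s^2 - 5*s - 12)
(3) sum the parallel branches G3, (G4*G5), G6 = (8*s^3 - 16*s^2 - 61*s - 32)/(2*s^3 - 3*s^2 - 17*s - 12)
(4) feedback reduction of (G1+G2), (G3+(G4*G5)+G6) = (6*s^4 + s^3 - 66*s^2 - 121*s - 60)/(22*s^4 - 7*s^3 - 243*s^2 - 372*s - 148)
T(s) is the step-4 result (common factors already cancelled). Leading coefficient of the denominator: 22. Divide through by 22 for the monic polynomial.

Hence the answer: s^4 - 7*s^3/22 - 243*s^2/22 - 186*s/11 - 74/11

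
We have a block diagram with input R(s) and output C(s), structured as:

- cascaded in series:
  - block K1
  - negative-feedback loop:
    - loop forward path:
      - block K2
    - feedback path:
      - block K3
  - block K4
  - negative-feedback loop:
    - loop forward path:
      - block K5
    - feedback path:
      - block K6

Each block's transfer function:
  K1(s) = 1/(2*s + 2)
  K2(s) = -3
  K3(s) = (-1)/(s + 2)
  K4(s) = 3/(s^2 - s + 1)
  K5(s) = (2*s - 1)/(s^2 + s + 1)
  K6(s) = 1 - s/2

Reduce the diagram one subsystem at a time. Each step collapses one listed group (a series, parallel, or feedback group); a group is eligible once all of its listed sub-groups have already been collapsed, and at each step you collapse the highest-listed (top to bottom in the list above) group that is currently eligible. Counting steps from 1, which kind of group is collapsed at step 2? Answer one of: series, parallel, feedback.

1. close the feedback loop around K2, K3
2. feedback reduction of K5, K6
3. multiply K1, [K2/(1+K2*K3)], K4, [K5/(1+K5*K6)] (series)
So the answer for step 2 is feedback.

Answer: feedback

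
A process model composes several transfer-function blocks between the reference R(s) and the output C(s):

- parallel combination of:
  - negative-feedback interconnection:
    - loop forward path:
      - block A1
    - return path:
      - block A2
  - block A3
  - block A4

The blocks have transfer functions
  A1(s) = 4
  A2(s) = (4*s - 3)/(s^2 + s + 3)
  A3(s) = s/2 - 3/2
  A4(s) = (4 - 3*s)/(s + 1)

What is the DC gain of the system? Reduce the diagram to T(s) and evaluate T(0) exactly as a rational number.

Step 1: feedback reduction of A1, A2; result (4*s^2 + 4*s + 12)/(s^2 + 17*s - 9)
Step 2: parallel reduction of [A1/(1+A1*A2)], A3, A4; result (s^4 + 17*s^3 - 124*s^2 + 189*s - 21)/(2*s^3 + 36*s^2 + 16*s - 18)
Evaluating the step-2 result (the overall T(s)) at s = 0 gives T(0) = -21/(-18) = 7/6.

Answer: 7/6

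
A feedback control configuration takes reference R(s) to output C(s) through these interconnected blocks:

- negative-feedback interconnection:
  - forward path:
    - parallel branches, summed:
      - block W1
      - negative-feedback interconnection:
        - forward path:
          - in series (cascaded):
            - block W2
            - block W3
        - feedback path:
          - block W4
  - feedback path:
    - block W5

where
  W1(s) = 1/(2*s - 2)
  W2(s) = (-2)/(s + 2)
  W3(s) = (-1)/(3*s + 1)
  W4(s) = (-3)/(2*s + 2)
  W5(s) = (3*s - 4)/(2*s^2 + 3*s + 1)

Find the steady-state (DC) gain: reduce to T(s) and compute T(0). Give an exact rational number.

Answer: -5/22

Working:
Step 1. combine W2, W3 in series = 2/(3*s^2 + 7*s + 2)
Step 2. apply the feedback formula to (W2*W3), W4 = (2*s + 2)/(3*s^3 + 10*s^2 + 9*s - 1)
Step 3. parallel reduction of W1, [(W2*W3)/(1+(W2*W3)*W4)] = (3*s^3 + 14*s^2 + 9*s - 5)/(6*s^4 + 14*s^3 - 2*s^2 - 20*s + 2)
Step 4. collapse the loop ((W1+[(W2*W3)/(1+(W2*W3)*W4)]) forward, W5 return) = (6*s^5 + 37*s^4 + 63*s^3 + 31*s^2 - 6*s - 5)/(12*s^6 + 46*s^5 + 53*s^4 - 2*s^3 - 87*s^2 - 65*s + 22)
The step-4 result is T(s). Setting s = 0: T(0) = -5/22.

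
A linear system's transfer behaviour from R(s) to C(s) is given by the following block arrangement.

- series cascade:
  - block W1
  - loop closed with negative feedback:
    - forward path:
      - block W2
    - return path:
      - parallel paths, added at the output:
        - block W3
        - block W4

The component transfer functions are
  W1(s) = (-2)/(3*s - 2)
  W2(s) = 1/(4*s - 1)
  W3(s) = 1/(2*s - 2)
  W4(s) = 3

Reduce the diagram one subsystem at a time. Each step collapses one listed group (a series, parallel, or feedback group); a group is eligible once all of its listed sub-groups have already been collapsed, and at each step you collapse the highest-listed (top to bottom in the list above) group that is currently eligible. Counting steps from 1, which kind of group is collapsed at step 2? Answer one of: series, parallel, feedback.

Reducing step by step:

(1) sum the parallel branches W3, W4
(2) apply the feedback formula to W2, (W3+W4)
(3) cascade W1, [W2/(1+W2*(W3+W4))]
At step 2 the group reduced is feedback.

Answer: feedback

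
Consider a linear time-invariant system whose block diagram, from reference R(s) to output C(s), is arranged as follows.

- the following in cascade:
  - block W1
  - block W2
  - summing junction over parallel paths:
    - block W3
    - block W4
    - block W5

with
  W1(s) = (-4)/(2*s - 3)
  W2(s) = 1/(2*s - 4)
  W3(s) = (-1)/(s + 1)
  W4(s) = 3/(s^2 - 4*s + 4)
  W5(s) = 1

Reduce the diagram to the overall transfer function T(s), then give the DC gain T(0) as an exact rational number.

Reducing step by step:

1. combine W3, W4, W5 in parallel, giving (s^3 - 4*s^2 + 7*s + 3)/(s^3 - 3*s^2 + 4)
2. cascade W1, W2, (W3+W4+W5), giving (-2*s^3 + 8*s^2 - 14*s - 6)/(2*s^5 - 13*s^4 + 27*s^3 - 10*s^2 - 28*s + 24)
The step-2 result is T(s). Setting s = 0: T(0) = -6/24 = -1/4.

Answer: -1/4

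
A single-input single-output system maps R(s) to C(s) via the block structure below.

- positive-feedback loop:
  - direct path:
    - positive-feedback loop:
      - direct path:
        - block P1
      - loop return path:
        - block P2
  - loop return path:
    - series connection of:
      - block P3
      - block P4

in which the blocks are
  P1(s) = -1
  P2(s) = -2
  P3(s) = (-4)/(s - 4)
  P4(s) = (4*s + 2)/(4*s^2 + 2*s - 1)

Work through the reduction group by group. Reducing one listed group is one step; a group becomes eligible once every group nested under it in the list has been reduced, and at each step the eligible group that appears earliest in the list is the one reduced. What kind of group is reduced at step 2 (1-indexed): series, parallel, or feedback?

Step 1: feedback reduction of P1, P2
Step 2: cascade P3, P4
Step 3: apply the feedback formula to [P1/(1-P1*P2)], (P3*P4)
Step 2: series.

Answer: series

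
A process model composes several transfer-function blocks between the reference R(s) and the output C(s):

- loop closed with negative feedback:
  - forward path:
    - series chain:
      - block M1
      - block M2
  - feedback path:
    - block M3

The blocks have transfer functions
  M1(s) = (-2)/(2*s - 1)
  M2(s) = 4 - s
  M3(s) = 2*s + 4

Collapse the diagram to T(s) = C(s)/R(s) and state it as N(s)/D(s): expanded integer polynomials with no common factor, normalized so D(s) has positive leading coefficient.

Step 1: series reduction of M1, M2 = (2*s - 8)/(2*s - 1)
Step 2: feedback reduction of (M1*M2), M3, giving the overall T(s)

Therefore the answer is (2*s - 8)/(4*s^2 - 6*s - 33).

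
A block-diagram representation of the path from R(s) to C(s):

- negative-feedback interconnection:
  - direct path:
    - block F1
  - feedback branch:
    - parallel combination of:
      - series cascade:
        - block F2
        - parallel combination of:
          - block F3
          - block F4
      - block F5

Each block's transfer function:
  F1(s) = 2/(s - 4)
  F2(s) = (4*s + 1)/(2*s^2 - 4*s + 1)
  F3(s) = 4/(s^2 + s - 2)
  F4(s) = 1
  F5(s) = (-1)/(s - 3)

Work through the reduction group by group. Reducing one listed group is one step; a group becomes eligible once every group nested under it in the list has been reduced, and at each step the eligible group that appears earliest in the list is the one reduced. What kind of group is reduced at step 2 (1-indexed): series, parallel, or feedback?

Answer: series

Working:
(1) parallel reduction of F3, F4
(2) reduce the series chain F2, (F3+F4)
(3) parallel reduction of (F2*(F3+F4)), F5
(4) apply the feedback formula to F1, ((F2*(F3+F4))+F5)
At step 2 the group reduced is series.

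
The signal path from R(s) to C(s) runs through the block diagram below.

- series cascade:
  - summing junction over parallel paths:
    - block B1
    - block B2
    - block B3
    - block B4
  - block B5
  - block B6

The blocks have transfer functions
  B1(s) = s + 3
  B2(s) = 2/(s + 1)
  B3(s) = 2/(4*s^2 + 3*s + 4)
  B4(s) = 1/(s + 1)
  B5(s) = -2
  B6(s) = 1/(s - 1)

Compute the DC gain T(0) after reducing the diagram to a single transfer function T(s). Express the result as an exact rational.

Reducing step by step:

Step 1 - parallel reduction of B1, B2, B3, B4 gives (4*s^4 + 19*s^3 + 40*s^2 + 36*s + 26)/(4*s^3 + 7*s^2 + 7*s + 4)
Step 2 - reduce the series chain (B1+B2+B3+B4), B5, B6 gives (-8*s^4 - 38*s^3 - 80*s^2 - 72*s - 52)/(4*s^4 + 3*s^3 - 3*s - 4)
Step 2 gives the overall T(s). Then T(0) = -52/(-4) = 13.

Answer: 13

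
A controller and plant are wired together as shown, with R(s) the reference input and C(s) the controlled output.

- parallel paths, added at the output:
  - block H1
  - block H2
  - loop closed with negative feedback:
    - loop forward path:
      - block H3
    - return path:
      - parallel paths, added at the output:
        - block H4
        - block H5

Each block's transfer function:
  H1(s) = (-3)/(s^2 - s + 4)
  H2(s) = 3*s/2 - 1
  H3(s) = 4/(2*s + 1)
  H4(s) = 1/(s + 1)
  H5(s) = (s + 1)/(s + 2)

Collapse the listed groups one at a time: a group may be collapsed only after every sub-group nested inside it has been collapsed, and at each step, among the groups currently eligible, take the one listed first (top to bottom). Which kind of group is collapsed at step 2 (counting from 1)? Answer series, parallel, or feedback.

Answer: feedback

Working:
Step 1. reduce the parallel group H4, H5
Step 2. collapse the loop (H3 forward, (H4+H5) return)
Step 3. combine H1, H2, [H3/(1+H3*(H4+H5))] in parallel
Step 2: feedback.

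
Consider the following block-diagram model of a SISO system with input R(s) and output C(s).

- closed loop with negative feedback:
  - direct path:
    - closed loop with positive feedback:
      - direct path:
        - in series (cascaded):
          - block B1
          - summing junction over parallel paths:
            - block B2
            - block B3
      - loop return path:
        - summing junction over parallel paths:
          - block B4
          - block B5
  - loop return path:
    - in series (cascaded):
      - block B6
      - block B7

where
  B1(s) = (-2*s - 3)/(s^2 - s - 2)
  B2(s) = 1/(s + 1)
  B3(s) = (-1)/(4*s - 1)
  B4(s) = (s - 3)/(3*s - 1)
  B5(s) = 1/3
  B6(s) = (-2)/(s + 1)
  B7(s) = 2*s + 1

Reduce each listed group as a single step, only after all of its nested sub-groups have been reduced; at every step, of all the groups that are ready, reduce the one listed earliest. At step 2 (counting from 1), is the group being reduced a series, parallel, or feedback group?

Step 1: parallel reduction of B2, B3
Step 2: cascade B1, (B2+B3)
Step 3: combine B4, B5 in parallel
Step 4: feedback reduction of (B1*(B2+B3)), (B4+B5)
Step 5: cascade B6, B7
Step 6: reduce the feedback loop with forward [(B1*(B2+B3))/(1-(B1*(B2+B3))*(B4+B5))] and return (B6*B7)
So the answer for step 2 is series.

Answer: series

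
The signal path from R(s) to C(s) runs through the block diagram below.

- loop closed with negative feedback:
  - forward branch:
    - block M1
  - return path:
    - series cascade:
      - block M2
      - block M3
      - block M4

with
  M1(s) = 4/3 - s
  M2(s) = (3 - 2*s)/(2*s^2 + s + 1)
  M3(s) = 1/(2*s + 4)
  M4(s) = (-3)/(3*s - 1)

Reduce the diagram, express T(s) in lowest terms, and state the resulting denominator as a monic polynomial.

Step 1. series reduction of M2, M3, M4: (6*s - 9)/(12*s^4 + 26*s^3 + 8*s^2 + 6*s - 4)
Step 2. close the feedback loop around M1, (M2*M3*M4): (-36*s^5 - 30*s^4 + 80*s^3 + 14*s^2 + 36*s - 16)/(36*s^4 + 78*s^3 + 6*s^2 + 69*s - 48)
Step 2 gives the fully reduced T(s), with no common factor left to cancel. The denominator's leading coefficient is 36, so divide each of its coefficients by 36 to get the monic form.

Final answer: s^4 + 13*s^3/6 + s^2/6 + 23*s/12 - 4/3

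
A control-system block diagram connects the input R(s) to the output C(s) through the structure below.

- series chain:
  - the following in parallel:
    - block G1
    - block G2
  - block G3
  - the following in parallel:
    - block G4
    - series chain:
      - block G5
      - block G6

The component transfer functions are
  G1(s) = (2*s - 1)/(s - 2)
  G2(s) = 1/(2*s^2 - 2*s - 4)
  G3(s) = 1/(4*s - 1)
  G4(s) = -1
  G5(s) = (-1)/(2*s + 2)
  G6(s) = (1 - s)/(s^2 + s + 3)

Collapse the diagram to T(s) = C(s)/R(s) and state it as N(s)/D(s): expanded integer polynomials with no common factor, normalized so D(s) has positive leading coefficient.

[1] sum the parallel branches G1, G2 gives (4*s^2 + 2*s - 1)/(2*s^2 - 2*s - 4)
[2] series reduction of G5, G6 gives (s - 1)/(2*s^3 + 4*s^2 + 8*s + 6)
[3] add G4, (G5*G6) (parallel) gives (-2*s^3 - 4*s^2 - 7*s - 7)/(2*s^3 + 4*s^2 + 8*s + 6)
[4] series reduction of (G1+G2), G3, (G4+(G5*G6)) - this is the overall T(s), already in the required normalized form

Answer: (-8*s^5 - 20*s^4 - 34*s^3 - 38*s^2 - 7*s + 7)/(16*s^6 + 12*s^5 - 4*s^4 - 80*s^3 - 156*s^2 - 52*s + 24)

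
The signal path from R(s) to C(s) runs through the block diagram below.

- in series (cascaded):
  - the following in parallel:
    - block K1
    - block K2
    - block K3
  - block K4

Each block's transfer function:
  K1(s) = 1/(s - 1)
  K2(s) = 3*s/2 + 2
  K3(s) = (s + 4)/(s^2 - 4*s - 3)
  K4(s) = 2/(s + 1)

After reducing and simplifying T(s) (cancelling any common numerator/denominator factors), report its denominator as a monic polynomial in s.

Answer: s^4 - 4*s^3 - 4*s^2 + 4*s + 3

Working:
[1] sum the parallel branches K1, K2, K3: (3*s^4 - 11*s^3 - 13*s^2 + 11*s - 2)/(2*s^3 - 10*s^2 + 2*s + 6)
[2] series reduction of (K1+K2+K3), K4: (3*s^4 - 11*s^3 - 13*s^2 + 11*s - 2)/(s^4 - 4*s^3 - 4*s^2 + 4*s + 3)
The result of step 2 is T(s) in lowest terms. Its denominator already has leading coefficient 1, so it is monic as it stands.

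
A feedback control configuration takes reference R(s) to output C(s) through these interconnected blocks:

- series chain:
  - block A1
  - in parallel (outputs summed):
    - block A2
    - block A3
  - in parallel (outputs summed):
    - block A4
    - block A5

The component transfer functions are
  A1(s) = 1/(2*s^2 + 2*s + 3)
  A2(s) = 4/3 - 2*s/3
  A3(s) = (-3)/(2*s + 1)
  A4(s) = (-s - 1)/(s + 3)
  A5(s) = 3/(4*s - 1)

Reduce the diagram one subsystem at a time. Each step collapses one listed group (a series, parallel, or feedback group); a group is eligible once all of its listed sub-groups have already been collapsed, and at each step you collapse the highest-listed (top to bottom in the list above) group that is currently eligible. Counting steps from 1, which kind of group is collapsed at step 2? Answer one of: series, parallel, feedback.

Step 1. combine A2, A3 in parallel
Step 2. parallel reduction of A4, A5
Step 3. combine A1, (A2+A3), (A4+A5) in series
Step 2: parallel.

Final answer: parallel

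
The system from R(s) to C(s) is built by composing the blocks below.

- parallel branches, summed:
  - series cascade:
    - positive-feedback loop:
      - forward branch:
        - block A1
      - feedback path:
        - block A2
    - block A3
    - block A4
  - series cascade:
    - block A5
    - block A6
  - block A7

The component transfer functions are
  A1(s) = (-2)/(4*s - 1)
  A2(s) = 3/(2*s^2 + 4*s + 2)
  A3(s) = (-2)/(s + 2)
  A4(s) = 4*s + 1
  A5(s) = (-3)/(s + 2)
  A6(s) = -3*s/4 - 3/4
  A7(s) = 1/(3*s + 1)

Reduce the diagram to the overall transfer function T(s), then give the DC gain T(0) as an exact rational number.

1. feedback reduction of A1, A2 -> (-2*s^2 - 4*s - 2)/(4*s^3 + 7*s^2 + 2*s + 2)
2. reduce the series chain [A1/(1-A1*A2)], A3, A4 -> (16*s^3 + 36*s^2 + 24*s + 4)/(4*s^4 + 15*s^3 + 16*s^2 + 6*s + 4)
3. cascade A5, A6 -> (9*s + 9)/(4*s + 8)
4. combine ([A1/(1-A1*A2)]*A3*A4), (A5*A6), A7 in parallel -> (108*s^5 + 541*s^4 + 898*s^3 + 685*s^2 + 258*s + 50)/(48*s^5 + 196*s^4 + 252*s^3 + 136*s^2 + 72*s + 16)
The step-4 result is T(s). Setting s = 0: T(0) = 50/16 = 25/8.

Answer: 25/8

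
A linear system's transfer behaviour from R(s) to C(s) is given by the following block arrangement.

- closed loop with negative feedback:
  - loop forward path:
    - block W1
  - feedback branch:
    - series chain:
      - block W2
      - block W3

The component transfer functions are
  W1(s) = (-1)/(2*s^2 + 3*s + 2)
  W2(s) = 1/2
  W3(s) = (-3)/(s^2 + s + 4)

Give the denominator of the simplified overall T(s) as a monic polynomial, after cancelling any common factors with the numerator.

[1] combine W2, W3 in series gives (-3)/(2*s^2 + 2*s + 8)
[2] reduce the feedback loop with forward W1 and return (W2*W3) gives (-2*s^2 - 2*s - 8)/(4*s^4 + 10*s^3 + 26*s^2 + 28*s + 19)
Step 2 gives the fully reduced T(s), with no common factor left to cancel. The denominator's leading coefficient is 4, so divide each of its coefficients by 4 to get the monic form.

Final answer: s^4 + 5*s^3/2 + 13*s^2/2 + 7*s + 19/4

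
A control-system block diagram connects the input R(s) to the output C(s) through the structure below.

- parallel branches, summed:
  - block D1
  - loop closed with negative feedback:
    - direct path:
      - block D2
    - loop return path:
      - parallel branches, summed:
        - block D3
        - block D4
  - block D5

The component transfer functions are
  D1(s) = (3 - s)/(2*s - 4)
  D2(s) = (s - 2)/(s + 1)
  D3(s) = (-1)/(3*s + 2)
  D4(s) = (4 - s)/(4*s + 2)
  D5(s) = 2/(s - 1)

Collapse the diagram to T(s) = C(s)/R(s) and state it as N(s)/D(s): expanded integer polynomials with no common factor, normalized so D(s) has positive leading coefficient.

(1) add D3, D4 (parallel) gives (-3*s^2 + 6*s + 6)/(12*s^2 + 14*s + 4)
(2) apply the feedback formula to D2, (D3+D4) gives (12*s^3 - 10*s^2 - 24*s - 8)/(9*s^3 + 38*s^2 + 12*s - 8)
(3) sum the parallel branches D1, [D2/(1+D2*(D3+D4))], D5; the result is T(s) itself (integer coefficients, no common factor, positive leading denominator coefficient)

Hence the answer: (15*s^5 - 58*s^4 + 253*s^3 - 226*s^2 - 244*s + 56)/(18*s^5 + 22*s^4 - 168*s^3 + 64*s^2 + 96*s - 32)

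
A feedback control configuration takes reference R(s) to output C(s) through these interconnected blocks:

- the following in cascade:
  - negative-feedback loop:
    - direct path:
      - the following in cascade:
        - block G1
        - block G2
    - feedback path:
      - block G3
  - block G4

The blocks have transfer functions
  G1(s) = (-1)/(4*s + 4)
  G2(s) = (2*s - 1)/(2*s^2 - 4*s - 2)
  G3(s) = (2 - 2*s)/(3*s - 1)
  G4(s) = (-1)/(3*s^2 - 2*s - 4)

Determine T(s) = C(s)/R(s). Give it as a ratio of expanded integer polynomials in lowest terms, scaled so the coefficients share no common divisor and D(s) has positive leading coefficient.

Answer: (6*s^2 - 5*s + 1)/(72*s^6 - 144*s^5 - 212*s^4 + 230*s^3 + 282*s^2 + 4*s - 40)

Working:
Step 1: multiply G1, G2 (series) -> (1 - 2*s)/(8*s^3 - 8*s^2 - 24*s - 8)
Step 2: feedback reduction of (G1*G2), G3 -> (-6*s^2 + 5*s - 1)/(24*s^4 - 32*s^3 - 60*s^2 - 6*s + 10)
Step 3: series reduction of [(G1*G2)/(1+(G1*G2)*G3)], G4; the result is T(s) itself (integer coefficients, no common factor, positive leading denominator coefficient)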